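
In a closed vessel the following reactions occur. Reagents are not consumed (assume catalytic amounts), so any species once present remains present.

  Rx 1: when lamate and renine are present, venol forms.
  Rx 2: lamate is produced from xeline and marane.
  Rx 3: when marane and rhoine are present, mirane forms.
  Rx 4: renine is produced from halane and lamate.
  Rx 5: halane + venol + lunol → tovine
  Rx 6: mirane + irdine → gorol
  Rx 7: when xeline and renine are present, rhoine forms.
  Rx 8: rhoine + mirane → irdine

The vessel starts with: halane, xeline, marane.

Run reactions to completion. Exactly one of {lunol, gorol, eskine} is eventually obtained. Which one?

xeline and marane present → lamate forms (Rx 2).
halane and lamate present → renine forms (Rx 4).
xeline and renine present → rhoine forms (Rx 7).
marane and rhoine present → mirane forms (Rx 3).
rhoine and mirane present → irdine forms (Rx 8).
mirane and irdine present → gorol forms (Rx 6).
No rule produces eskine, and it is not given. No rule produces lunol, and it is not given.

gorol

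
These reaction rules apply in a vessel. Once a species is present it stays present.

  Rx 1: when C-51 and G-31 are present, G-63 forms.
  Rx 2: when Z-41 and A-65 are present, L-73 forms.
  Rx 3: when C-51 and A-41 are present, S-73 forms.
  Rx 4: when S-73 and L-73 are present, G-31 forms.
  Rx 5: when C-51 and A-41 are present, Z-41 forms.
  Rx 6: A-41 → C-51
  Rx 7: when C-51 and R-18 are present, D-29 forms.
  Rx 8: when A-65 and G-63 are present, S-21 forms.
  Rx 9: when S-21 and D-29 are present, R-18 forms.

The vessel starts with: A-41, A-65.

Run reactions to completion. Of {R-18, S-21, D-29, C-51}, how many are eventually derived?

2

A-41 present → C-51 forms (Rx 6).
C-51 and A-41 present → S-73 forms (Rx 3).
C-51 and A-41 present → Z-41 forms (Rx 5).
Z-41 and A-65 present → L-73 forms (Rx 2).
S-73 and L-73 present → G-31 forms (Rx 4).
C-51 and G-31 present → G-63 forms (Rx 1).
A-65 and G-63 present → S-21 forms (Rx 8).
R-18 would need S-21 and D-29 (Rx 9), but D-29 never forms.
S-21: reached.
D-29 would need C-51 and R-18 (Rx 7), but R-18 never forms.
C-51: reached.
Reached: S-21 and C-51 — 2 of the 4.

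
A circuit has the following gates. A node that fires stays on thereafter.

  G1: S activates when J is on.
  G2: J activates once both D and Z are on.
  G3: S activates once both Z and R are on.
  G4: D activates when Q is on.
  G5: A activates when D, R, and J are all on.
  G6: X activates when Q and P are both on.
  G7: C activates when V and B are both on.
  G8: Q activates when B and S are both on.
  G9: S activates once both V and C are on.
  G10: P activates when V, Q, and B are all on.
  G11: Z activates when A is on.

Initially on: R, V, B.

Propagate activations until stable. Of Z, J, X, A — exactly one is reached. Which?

X

G7: V and B on → C on.
V and C are on, so S activates (G9).
B and S are on, so Q activates (G8).
V, Q, and B are on, so P activates (G10).
Q and P are on, so X activates (G6).
A would need D, R, and J (G5), but J never turns on. J would need D and Z (G2), but Z never turns on. Z would need A (G11), but A never turns on.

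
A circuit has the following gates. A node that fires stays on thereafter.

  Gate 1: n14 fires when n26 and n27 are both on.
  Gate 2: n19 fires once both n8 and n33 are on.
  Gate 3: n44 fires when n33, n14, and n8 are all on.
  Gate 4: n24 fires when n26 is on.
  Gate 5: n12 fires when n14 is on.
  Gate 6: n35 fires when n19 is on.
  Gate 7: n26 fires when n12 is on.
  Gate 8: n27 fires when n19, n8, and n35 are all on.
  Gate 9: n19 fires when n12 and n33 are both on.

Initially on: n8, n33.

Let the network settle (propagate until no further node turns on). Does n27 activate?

Gate 2: n8 and n33 on → n19 on.
n19 is on, so n35 fires (Gate 6).
n19, n8, and n35 are on, so n27 fires (Gate 8).

Yes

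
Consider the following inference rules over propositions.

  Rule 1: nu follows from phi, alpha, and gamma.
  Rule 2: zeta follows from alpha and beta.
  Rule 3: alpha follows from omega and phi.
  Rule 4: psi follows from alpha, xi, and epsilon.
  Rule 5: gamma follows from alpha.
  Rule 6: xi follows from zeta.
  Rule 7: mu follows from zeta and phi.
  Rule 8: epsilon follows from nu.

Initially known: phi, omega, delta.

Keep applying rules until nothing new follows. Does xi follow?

No

xi would need zeta (Rule 6), but zeta is never established.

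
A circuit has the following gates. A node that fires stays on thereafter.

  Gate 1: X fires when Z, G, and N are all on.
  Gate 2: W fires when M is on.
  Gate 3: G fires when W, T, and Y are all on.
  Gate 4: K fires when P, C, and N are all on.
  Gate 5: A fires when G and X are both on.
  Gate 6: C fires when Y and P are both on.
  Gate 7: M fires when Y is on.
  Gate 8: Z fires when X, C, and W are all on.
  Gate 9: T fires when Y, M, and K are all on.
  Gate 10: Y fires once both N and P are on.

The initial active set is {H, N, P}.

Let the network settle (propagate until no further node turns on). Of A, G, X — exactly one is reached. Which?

G

Gate 10: N and P on → Y on.
Gate 6: Y and P on → C on.
Gate 7: Y on → M on.
P, C, and N are on, so K fires (Gate 4).
M is on, so W fires (Gate 2).
Gate 9: Y, M, and K on → T on.
W, T, and Y are on, so G fires (Gate 3).
A would need G and X (Gate 5), but X never turns on. X would need Z, G, and N (Gate 1), but Z never turns on.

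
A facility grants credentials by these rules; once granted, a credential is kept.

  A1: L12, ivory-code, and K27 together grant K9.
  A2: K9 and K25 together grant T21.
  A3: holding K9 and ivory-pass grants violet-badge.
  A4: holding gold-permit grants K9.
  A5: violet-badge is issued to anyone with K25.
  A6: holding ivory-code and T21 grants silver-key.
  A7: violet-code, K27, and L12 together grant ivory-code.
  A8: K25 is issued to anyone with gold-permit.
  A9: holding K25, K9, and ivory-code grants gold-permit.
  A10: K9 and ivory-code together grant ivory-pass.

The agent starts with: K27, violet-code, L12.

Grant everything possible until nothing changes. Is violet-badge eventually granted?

Yes

Holding violet-code, K27, and L12 grants ivory-code (A7).
Holding L12, ivory-code, and K27 grants K9 (A1).
Holding K9 and ivory-code grants ivory-pass (A10).
Holding K9 and ivory-pass grants violet-badge (A3).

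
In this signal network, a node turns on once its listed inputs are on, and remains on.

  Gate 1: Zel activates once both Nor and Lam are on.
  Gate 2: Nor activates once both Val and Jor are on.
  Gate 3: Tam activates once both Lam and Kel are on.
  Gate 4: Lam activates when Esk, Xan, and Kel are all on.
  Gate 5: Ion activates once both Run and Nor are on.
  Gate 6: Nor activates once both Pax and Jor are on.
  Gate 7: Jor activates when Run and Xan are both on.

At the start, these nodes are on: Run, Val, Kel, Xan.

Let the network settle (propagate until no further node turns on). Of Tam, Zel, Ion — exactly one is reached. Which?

Run and Xan are on, so Jor activates (Gate 7).
Gate 2: Val and Jor on → Nor on.
Gate 5: Run and Nor on → Ion on.
Tam would need Lam and Kel (Gate 3), but Lam never turns on. Zel would need Nor and Lam (Gate 1), but Lam never turns on.

Ion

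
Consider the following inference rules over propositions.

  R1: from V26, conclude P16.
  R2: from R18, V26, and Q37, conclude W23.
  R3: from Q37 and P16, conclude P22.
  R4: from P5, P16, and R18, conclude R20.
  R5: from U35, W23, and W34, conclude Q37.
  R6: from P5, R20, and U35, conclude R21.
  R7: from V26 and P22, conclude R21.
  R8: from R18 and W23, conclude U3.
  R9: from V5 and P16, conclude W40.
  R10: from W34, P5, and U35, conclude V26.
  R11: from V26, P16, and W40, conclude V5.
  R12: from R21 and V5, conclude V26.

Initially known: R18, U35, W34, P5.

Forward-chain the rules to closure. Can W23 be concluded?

No

W23 would need R18, V26, and Q37 (R2), but Q37 is never established.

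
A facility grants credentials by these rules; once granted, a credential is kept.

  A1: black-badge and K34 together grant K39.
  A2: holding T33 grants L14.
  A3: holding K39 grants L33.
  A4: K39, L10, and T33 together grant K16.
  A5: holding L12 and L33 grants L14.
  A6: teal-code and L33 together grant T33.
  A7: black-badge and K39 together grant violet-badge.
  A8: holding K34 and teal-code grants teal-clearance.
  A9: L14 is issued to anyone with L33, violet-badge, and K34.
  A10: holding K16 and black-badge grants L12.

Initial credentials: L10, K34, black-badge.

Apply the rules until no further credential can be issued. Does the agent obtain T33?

No

T33 would need teal-code and L33 (A6), but teal-code is never granted.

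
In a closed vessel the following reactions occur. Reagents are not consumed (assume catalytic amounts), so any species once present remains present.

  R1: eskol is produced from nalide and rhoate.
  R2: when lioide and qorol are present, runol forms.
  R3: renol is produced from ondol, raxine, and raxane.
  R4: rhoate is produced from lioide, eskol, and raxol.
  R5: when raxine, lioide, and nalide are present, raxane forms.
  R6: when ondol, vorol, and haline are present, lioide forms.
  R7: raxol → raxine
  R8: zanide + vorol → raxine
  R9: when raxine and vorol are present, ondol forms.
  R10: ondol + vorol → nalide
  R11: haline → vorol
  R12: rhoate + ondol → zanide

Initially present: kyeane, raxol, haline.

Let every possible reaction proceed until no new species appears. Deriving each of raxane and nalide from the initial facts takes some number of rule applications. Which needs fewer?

nalide: raxol present → raxine forms (R7). haline present → vorol forms (R11). raxine and vorol present → ondol forms (R9). ondol and vorol present → nalide forms (R10). [4 rule applications]
raxane: raxol present → raxine forms (R7). haline present → vorol forms (R11). raxine and vorol present → ondol forms (R9). ondol, vorol, and haline present → lioide forms (R6). ondol and vorol present → nalide forms (R10). raxine, lioide, and nalide present → raxane forms (R5). [6 rule applications]
nalide needs fewer.

nalide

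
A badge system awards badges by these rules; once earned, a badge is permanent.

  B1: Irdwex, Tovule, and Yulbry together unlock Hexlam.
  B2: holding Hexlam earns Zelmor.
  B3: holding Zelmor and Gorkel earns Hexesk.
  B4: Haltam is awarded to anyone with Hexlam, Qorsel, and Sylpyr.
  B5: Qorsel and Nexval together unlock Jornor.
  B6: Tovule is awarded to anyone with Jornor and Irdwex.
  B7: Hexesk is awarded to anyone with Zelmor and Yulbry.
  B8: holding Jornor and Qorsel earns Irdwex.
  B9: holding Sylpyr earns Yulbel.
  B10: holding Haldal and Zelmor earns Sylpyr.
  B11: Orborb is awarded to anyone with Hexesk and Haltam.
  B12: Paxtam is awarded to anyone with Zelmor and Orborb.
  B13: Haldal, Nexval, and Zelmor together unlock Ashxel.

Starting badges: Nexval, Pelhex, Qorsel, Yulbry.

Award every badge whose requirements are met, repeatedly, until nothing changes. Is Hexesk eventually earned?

With Qorsel and Nexval, Jornor is earned (B5).
With Jornor and Qorsel, Irdwex is earned (B8).
With Jornor and Irdwex, Tovule is earned (B6).
With Irdwex, Tovule, and Yulbry, Hexlam is earned (B1).
With Hexlam, Zelmor is earned (B2).
With Zelmor and Yulbry, Hexesk is earned (B7).

Yes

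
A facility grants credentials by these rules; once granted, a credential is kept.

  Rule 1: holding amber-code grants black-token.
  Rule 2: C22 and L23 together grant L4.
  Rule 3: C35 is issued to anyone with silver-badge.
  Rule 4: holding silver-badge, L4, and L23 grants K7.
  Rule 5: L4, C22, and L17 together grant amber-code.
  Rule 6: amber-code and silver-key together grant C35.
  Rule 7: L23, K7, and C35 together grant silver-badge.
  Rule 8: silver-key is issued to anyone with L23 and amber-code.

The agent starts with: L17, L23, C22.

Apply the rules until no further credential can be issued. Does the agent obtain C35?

Holding C22 and L23 grants L4 (Rule 2).
Holding L4, C22, and L17 grants amber-code (Rule 5).
Holding L23 and amber-code grants silver-key (Rule 8).
Holding amber-code and silver-key grants C35 (Rule 6).

Yes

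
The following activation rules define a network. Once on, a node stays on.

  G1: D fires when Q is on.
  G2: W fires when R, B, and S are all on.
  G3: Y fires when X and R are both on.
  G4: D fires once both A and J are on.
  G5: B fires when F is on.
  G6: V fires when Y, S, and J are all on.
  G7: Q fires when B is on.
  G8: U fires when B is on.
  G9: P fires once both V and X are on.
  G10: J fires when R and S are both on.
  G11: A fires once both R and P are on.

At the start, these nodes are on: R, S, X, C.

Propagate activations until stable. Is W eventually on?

No

W would need R, B, and S (G2), but B never turns on.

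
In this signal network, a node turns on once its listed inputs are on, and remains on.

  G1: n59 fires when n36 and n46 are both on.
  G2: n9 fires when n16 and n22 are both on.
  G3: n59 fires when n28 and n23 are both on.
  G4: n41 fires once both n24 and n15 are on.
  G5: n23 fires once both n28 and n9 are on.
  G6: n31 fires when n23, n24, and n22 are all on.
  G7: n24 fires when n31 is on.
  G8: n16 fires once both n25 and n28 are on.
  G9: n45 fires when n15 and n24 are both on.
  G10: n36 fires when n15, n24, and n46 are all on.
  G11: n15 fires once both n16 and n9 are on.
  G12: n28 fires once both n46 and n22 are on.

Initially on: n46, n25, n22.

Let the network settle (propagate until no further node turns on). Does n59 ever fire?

Yes

n46 and n22 are on, so n28 fires (G12).
G8: n25 and n28 on → n16 on.
n16 and n22 are on, so n9 fires (G2).
n28 and n9 are on, so n23 fires (G5).
n28 and n23 are on, so n59 fires (G3).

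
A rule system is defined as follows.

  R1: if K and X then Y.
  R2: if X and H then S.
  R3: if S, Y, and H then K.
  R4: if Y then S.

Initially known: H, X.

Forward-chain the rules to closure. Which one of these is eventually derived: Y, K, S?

S

From X and H, R2 gives S.
Y would need K and X (R1), but K is never established. K would need S, Y, and H (R3), but Y is never established.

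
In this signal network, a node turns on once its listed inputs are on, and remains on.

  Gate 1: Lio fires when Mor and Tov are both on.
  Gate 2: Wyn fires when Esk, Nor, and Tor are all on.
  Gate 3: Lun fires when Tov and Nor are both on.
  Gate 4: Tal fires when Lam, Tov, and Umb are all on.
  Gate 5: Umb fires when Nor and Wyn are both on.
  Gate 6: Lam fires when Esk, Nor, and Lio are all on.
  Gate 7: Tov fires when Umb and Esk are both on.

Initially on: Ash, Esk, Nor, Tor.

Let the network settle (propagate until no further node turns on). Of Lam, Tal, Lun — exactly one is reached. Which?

Lun

Esk, Nor, and Tor are on, so Wyn fires (Gate 2).
Gate 5: Nor and Wyn on → Umb on.
Gate 7: Umb and Esk on → Tov on.
Tov and Nor are on, so Lun fires (Gate 3).
Lam would need Esk, Nor, and Lio (Gate 6), but Lio never turns on. Tal would need Lam, Tov, and Umb (Gate 4), but Lam never turns on.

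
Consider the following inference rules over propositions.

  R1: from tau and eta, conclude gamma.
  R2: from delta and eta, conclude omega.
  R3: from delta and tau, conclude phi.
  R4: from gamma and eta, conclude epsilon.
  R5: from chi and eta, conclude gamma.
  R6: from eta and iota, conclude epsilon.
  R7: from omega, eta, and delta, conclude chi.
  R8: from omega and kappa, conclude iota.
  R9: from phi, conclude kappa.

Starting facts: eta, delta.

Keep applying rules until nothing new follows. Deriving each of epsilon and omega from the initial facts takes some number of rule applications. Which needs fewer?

omega: From delta and eta, R2 gives omega. [1 rule application]
epsilon: delta and eta hold, so omega follows (R2). omega, eta, and delta hold, so chi follows (R7). chi and eta hold, so gamma follows (R5). From gamma and eta, R4 gives epsilon. [4 rule applications]
omega needs fewer.

omega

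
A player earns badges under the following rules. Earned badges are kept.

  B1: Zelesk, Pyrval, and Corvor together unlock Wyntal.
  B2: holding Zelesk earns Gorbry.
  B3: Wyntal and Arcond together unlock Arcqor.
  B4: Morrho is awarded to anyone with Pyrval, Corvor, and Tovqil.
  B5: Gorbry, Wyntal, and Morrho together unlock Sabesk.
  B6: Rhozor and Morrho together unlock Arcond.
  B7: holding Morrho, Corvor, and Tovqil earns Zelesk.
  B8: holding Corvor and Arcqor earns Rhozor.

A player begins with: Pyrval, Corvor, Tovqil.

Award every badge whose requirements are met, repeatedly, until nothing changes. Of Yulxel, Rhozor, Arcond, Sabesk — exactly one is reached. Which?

Sabesk

With Pyrval, Corvor, and Tovqil, Morrho is earned (B4).
With Morrho, Corvor, and Tovqil, Zelesk is earned (B7).
With Zelesk, Gorbry is earned (B2).
With Zelesk, Pyrval, and Corvor, Wyntal is earned (B1).
With Gorbry, Wyntal, and Morrho, Sabesk is earned (B5).
Rhozor would need Corvor and Arcqor (B8), but Arcqor is never earned. Arcond would need Rhozor and Morrho (B6), but Rhozor is never earned. No rule produces Yulxel, and it is not given.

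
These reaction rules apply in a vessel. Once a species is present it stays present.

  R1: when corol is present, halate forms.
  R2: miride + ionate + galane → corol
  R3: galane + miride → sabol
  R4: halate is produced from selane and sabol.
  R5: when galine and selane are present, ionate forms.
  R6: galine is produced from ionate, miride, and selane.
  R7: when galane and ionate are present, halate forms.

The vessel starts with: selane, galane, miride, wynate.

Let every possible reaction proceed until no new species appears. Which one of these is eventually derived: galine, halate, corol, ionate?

galane and miride present → sabol forms (R3).
selane and sabol present → halate forms (R4).
corol would need miride, ionate, and galane (R2), but ionate never forms. ionate would need galine and selane (R5), but galine never forms. galine would need ionate, miride, and selane (R6), but ionate never forms.

halate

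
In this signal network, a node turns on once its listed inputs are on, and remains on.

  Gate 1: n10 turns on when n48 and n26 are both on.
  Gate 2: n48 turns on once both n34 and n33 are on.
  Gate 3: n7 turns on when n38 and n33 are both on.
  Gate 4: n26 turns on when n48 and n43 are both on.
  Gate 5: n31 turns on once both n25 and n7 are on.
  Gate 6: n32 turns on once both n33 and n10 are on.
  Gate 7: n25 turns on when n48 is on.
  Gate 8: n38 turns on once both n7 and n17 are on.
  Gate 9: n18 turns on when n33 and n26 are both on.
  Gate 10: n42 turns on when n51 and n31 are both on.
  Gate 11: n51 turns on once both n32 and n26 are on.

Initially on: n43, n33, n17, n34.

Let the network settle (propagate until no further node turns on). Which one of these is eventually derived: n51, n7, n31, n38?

n51

n34 and n33 are on, so n48 turns on (Gate 2).
Gate 4: n48 and n43 on → n26 on.
Gate 1: n48 and n26 on → n10 on.
Gate 6: n33 and n10 on → n32 on.
Gate 11: n32 and n26 on → n51 on.
n7 would need n38 and n33 (Gate 3), but n38 never turns on. n38 would need n7 and n17 (Gate 8), but n7 never turns on. n31 would need n25 and n7 (Gate 5), but n7 never turns on.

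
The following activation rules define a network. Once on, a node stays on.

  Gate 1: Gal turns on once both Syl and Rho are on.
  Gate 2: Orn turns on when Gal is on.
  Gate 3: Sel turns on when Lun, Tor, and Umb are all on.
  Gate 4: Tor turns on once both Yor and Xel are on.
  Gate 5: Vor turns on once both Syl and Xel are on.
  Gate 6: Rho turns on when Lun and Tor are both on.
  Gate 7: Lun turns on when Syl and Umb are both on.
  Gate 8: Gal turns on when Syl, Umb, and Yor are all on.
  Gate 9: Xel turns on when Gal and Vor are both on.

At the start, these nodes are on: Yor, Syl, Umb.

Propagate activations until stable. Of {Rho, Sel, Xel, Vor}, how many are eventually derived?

0

Rho would need Lun and Tor (Gate 6), but Tor never turns on.
Sel would need Lun, Tor, and Umb (Gate 3), but Tor never turns on.
Xel would need Gal and Vor (Gate 9), but Vor never turns on.
Vor would need Syl and Xel (Gate 5), but Xel never turns on.
None of the 4 are reached.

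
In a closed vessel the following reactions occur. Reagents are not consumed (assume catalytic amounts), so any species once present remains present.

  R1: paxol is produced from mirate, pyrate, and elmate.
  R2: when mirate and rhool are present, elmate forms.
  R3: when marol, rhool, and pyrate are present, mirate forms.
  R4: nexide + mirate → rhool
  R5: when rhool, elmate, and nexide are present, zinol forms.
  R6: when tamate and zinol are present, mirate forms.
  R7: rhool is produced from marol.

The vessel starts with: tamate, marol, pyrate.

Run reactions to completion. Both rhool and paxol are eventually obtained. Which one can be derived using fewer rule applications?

rhool: marol present → rhool forms (R7). [1 rule application]
paxol: marol present → rhool forms (R7). marol, rhool, and pyrate present → mirate forms (R3). mirate and rhool present → elmate forms (R2). mirate, pyrate, and elmate present → paxol forms (R1). [4 rule applications]
rhool needs fewer.

rhool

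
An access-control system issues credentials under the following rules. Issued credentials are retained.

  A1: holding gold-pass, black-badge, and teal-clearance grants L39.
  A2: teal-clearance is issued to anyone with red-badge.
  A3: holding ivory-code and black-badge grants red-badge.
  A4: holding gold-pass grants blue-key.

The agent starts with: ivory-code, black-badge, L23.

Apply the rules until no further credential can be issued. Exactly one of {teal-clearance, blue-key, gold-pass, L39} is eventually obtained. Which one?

teal-clearance

Holding ivory-code and black-badge grants red-badge (A3).
Holding red-badge grants teal-clearance (A2).
L39 would need gold-pass, black-badge, and teal-clearance (A1), but gold-pass is never granted. No rule produces gold-pass, and it is not given. blue-key would need gold-pass (A4), but gold-pass is never granted.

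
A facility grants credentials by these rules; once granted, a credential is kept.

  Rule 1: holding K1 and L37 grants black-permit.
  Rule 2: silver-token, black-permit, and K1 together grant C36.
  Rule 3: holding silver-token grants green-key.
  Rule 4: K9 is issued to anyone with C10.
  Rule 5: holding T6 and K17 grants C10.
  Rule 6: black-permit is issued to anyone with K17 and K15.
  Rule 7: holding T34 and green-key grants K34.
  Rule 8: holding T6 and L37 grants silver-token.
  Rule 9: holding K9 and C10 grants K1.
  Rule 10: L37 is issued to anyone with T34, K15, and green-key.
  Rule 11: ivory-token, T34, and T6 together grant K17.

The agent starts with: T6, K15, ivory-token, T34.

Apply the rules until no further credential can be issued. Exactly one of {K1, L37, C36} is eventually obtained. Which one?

K1

Holding ivory-token, T34, and T6 grants K17 (Rule 11).
Holding T6 and K17 grants C10 (Rule 5).
Holding C10 grants K9 (Rule 4).
Holding K9 and C10 grants K1 (Rule 9).
L37 would need T34, K15, and green-key (Rule 10), but green-key is never granted. C36 would need silver-token, black-permit, and K1 (Rule 2), but silver-token is never granted.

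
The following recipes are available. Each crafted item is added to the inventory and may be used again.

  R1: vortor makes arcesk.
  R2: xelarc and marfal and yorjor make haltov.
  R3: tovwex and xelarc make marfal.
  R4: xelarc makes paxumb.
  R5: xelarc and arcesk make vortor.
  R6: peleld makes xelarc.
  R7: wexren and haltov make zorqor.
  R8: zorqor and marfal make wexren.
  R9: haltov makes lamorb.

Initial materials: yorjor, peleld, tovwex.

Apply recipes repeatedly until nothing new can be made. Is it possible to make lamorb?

Yes

peleld → xelarc (R6).
Using R3, tovwex and xelarc make marfal.
xelarc and marfal and yorjor → haltov (R2).
haltov → lamorb (R9).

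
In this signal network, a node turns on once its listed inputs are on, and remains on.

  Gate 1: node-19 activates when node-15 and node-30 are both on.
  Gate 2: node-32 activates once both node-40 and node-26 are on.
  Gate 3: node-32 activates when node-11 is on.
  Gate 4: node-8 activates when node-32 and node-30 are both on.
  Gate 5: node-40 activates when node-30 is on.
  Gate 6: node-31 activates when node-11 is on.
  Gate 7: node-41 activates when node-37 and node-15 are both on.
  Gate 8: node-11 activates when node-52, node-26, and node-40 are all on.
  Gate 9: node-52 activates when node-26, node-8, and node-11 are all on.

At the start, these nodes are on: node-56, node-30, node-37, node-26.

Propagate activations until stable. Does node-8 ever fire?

node-30 is on, so node-40 activates (Gate 5).
node-40 and node-26 are on, so node-32 activates (Gate 2).
Gate 4: node-32 and node-30 on → node-8 on.

Yes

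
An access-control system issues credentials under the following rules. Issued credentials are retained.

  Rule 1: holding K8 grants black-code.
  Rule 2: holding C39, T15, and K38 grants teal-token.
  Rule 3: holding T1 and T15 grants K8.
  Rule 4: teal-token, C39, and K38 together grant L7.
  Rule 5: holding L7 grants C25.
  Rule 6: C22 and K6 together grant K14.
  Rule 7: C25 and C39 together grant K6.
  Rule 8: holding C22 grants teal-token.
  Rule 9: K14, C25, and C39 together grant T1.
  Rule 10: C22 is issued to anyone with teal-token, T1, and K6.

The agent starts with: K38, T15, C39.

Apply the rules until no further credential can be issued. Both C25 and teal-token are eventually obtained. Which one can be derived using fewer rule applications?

teal-token

teal-token: Holding C39, T15, and K38 grants teal-token (Rule 2). [1 rule application]
C25: Holding C39, T15, and K38 grants teal-token (Rule 2). Holding teal-token, C39, and K38 grants L7 (Rule 4). Holding L7 grants C25 (Rule 5). [3 rule applications]
teal-token needs fewer.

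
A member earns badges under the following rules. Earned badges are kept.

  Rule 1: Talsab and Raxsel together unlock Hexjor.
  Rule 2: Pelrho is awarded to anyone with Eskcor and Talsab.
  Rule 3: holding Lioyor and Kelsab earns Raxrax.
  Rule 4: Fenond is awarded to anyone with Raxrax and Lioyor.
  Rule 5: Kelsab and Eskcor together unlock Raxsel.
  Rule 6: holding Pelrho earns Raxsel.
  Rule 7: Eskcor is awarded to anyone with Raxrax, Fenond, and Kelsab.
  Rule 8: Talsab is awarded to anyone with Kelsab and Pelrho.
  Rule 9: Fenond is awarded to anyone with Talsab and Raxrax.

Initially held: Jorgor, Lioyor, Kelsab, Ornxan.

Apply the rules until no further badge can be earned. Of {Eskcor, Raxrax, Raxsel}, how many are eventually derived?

3

With Lioyor and Kelsab, Raxrax is earned (Rule 3).
With Raxrax and Lioyor, Fenond is earned (Rule 4).
With Raxrax, Fenond, and Kelsab, Eskcor is earned (Rule 7).
With Kelsab and Eskcor, Raxsel is earned (Rule 5).
Eskcor: reached.
Raxrax: reached.
Raxsel: reached.
All 3 are reached.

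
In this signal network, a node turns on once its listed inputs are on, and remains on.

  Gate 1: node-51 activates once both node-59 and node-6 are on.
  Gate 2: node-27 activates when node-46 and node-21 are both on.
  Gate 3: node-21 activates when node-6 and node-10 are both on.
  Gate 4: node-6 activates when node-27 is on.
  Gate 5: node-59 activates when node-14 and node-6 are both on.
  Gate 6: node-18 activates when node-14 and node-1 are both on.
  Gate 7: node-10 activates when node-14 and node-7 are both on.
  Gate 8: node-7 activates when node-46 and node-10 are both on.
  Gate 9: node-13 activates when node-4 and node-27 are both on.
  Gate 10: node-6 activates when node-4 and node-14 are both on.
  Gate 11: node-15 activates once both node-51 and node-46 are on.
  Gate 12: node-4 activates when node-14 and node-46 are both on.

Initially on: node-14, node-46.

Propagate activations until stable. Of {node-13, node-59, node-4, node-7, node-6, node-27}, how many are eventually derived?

node-14 and node-46 are on, so node-4 activates (Gate 12).
node-4 and node-14 are on, so node-6 activates (Gate 10).
Gate 5: node-14 and node-6 on → node-59 on.
node-13 would need node-4 and node-27 (Gate 9), but node-27 never turns on.
node-59: reached.
node-4: reached.
node-7 would need node-46 and node-10 (Gate 8), but node-10 never turns on.
node-6: reached.
node-27 would need node-46 and node-21 (Gate 2), but node-21 never turns on.
Reached: node-59, node-4, and node-6 — 3 of the 6.

3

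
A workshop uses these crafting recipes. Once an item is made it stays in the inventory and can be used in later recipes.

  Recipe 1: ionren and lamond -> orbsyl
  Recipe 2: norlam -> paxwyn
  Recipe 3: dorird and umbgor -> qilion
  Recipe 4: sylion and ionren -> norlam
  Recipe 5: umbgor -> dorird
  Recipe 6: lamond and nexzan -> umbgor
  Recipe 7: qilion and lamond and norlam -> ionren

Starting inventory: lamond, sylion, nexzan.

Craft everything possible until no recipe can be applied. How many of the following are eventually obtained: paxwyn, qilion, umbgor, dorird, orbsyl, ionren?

Using Recipe 6, lamond and nexzan make umbgor.
Using Recipe 5, umbgor makes dorird.
dorird and umbgor -> qilion (Recipe 3).
paxwyn would need norlam (Recipe 2), but norlam is never obtained.
qilion: reached.
umbgor: reached.
dorird: reached.
orbsyl would need ionren and lamond (Recipe 1), but ionren is never obtained.
ionren would need qilion, lamond, and norlam (Recipe 7), but norlam is never obtained.
Reached: qilion, umbgor, and dorird — 3 of the 6.

3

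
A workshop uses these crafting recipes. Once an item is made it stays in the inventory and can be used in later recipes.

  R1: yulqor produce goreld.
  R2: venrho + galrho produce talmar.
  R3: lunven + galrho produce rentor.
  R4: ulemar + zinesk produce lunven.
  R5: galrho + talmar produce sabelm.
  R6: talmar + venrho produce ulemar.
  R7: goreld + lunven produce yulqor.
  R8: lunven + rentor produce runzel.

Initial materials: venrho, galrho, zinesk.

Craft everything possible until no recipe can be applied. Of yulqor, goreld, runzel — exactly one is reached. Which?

venrho + galrho → talmar (R2).
Using R6, talmar and venrho make ulemar.
ulemar + zinesk → lunven (R4).
lunven + galrho → rentor (R3).
lunven + rentor → runzel (R8).
yulqor would need goreld and lunven (R7), but goreld is never obtained. goreld would need yulqor (R1), but yulqor is never obtained.

runzel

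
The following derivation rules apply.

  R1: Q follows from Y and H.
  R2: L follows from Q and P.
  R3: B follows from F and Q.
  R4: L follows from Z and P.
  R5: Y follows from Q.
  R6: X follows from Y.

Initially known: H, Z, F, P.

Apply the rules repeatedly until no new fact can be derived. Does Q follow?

No

Q would need Y and H (R1), but Y is never established.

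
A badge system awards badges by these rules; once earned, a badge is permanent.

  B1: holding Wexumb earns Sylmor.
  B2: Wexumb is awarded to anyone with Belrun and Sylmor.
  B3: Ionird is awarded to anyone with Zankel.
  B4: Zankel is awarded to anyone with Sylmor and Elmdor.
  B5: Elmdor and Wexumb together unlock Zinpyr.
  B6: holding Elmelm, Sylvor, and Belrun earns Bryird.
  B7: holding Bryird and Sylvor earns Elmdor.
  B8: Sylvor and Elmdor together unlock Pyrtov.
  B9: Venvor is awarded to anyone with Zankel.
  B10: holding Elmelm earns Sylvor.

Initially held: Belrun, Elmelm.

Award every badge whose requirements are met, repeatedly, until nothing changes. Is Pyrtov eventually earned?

Yes

With Elmelm, Sylvor is earned (B10).
With Elmelm, Sylvor, and Belrun, Bryird is earned (B6).
With Bryird and Sylvor, Elmdor is earned (B7).
With Sylvor and Elmdor, Pyrtov is earned (B8).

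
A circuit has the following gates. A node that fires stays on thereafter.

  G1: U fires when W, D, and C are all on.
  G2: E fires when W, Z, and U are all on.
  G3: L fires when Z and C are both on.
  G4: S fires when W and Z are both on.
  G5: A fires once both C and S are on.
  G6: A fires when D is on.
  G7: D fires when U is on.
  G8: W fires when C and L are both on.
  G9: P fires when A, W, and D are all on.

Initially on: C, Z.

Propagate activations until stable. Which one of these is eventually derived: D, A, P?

G3: Z and C on → L on.
C and L are on, so W fires (G8).
W and Z are on, so S fires (G4).
C and S are on, so A fires (G5).
P would need A, W, and D (G9), but D never turns on. D would need U (G7), but U never turns on.

A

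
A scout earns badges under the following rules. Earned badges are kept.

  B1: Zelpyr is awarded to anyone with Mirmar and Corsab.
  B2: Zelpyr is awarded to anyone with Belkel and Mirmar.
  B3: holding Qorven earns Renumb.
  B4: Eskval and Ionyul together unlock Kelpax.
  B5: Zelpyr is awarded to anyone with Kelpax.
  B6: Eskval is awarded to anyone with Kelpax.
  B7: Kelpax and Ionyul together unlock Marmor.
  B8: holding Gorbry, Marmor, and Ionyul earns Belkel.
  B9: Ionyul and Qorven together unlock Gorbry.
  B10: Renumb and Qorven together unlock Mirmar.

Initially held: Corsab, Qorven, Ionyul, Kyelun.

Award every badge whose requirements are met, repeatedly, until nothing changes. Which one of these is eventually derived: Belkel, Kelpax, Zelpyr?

With Qorven, Renumb is earned (B3).
With Renumb and Qorven, Mirmar is earned (B10).
With Mirmar and Corsab, Zelpyr is earned (B1).
Belkel would need Gorbry, Marmor, and Ionyul (B8), but Marmor is never earned. Kelpax would need Eskval and Ionyul (B4), but Eskval is never earned.

Zelpyr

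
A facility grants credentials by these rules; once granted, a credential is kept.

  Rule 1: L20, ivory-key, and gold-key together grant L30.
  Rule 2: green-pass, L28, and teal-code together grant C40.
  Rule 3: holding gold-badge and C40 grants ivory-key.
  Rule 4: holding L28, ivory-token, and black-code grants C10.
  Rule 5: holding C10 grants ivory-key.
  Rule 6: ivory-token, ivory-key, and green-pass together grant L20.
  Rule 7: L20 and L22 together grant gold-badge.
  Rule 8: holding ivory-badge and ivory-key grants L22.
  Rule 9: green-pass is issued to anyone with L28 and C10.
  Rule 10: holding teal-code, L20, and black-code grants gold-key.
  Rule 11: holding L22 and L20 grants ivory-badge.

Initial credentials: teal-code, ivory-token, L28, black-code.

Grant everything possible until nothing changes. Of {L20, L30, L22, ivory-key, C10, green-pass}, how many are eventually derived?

Holding L28, ivory-token, and black-code grants C10 (Rule 4).
Holding L28 and C10 grants green-pass (Rule 9).
Holding C10 grants ivory-key (Rule 5).
Holding ivory-token, ivory-key, and green-pass grants L20 (Rule 6).
Holding teal-code, L20, and black-code grants gold-key (Rule 10).
Holding L20, ivory-key, and gold-key grants L30 (Rule 1).
L20: reached.
L30: reached.
L22 would need ivory-badge and ivory-key (Rule 8), but ivory-badge is never granted.
ivory-key: reached.
C10: reached.
green-pass: reached.
Reached: L20, L30, ivory-key, C10, and green-pass — 5 of the 6.

5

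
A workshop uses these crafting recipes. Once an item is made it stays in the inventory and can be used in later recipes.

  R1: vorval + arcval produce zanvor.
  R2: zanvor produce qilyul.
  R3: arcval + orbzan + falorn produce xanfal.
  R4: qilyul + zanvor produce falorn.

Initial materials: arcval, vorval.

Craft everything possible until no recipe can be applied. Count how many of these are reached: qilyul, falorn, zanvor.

3

Using R1, vorval and arcval make zanvor.
Using R2, zanvor makes qilyul.
Using R4, qilyul and zanvor make falorn.
qilyul: reached.
falorn: reached.
zanvor: reached.
All 3 are reached.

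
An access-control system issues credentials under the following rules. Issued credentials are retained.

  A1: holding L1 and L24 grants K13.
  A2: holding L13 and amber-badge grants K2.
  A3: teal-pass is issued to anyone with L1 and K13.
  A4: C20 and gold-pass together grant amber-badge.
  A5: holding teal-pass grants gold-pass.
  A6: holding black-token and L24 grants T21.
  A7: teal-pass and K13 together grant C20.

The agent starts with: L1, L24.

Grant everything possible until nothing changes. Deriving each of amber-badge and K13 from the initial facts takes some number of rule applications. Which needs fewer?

K13

K13: Holding L1 and L24 grants K13 (A1). [1 rule application]
amber-badge: Holding L1 and L24 grants K13 (A1). Holding L1 and K13 grants teal-pass (A3). Holding teal-pass and K13 grants C20 (A7). Holding teal-pass grants gold-pass (A5). Holding C20 and gold-pass grants amber-badge (A4). [5 rule applications]
K13 needs fewer.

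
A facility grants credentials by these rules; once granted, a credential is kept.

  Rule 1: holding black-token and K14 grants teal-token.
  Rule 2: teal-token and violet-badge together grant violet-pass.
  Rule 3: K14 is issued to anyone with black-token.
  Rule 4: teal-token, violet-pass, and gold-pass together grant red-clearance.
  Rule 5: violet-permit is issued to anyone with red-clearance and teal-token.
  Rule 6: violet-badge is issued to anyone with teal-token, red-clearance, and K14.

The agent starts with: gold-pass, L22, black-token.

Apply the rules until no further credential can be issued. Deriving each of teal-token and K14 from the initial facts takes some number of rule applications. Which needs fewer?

K14

K14: Holding black-token grants K14 (Rule 3). [1 rule application]
teal-token: Holding black-token grants K14 (Rule 3). Holding black-token and K14 grants teal-token (Rule 1). [2 rule applications]
K14 needs fewer.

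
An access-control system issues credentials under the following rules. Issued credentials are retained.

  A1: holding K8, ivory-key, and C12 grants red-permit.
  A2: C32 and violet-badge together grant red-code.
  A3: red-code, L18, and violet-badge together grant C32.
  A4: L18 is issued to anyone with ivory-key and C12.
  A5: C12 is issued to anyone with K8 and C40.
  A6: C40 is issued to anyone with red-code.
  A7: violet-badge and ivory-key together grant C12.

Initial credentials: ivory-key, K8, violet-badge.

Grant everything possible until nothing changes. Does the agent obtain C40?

No

C40 would need red-code (A6), but red-code is never granted.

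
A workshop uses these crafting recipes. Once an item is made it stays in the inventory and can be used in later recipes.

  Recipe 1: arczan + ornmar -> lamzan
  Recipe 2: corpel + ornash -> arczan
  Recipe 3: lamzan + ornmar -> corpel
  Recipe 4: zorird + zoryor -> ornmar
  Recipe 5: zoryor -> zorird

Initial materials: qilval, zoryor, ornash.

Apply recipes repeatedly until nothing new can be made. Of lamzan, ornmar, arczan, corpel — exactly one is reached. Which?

Using Recipe 5, zoryor makes zorird.
Using Recipe 4, zorird and zoryor make ornmar.
arczan would need corpel and ornash (Recipe 2), but corpel is never obtained. corpel would need lamzan and ornmar (Recipe 3), but lamzan is never obtained. lamzan would need arczan and ornmar (Recipe 1), but arczan is never obtained.

ornmar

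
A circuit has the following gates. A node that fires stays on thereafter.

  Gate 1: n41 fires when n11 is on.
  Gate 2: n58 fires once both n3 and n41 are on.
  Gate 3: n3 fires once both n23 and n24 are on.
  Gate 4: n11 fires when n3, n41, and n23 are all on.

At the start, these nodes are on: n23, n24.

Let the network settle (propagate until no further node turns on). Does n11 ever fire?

No

n11 would need n3, n41, and n23 (Gate 4), but n41 never turns on.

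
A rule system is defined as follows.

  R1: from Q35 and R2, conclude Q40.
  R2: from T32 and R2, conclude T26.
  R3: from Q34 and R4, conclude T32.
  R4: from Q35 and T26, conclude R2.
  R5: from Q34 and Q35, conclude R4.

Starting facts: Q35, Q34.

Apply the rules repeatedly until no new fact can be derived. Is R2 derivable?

R2 would need Q35 and T26 (R4), but T26 is never established.

No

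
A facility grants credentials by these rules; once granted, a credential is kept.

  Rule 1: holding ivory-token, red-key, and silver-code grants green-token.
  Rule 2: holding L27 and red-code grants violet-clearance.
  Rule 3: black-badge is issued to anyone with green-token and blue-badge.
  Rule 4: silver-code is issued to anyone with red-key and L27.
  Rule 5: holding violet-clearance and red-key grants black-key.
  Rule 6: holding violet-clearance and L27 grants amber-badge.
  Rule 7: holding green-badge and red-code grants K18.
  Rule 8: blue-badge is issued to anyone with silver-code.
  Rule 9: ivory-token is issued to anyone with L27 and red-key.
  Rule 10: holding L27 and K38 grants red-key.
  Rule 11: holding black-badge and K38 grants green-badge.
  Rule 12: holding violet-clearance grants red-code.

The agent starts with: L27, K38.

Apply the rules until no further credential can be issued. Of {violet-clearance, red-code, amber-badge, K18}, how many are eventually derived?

violet-clearance would need L27 and red-code (Rule 2), but red-code is never granted.
red-code would need violet-clearance (Rule 12), but violet-clearance is never granted.
amber-badge would need violet-clearance and L27 (Rule 6), but violet-clearance is never granted.
K18 would need green-badge and red-code (Rule 7), but red-code is never granted.
None of the 4 are reached.

0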